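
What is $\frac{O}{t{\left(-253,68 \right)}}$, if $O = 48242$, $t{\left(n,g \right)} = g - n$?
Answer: $\frac{48242}{321} \approx 150.29$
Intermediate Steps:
$\frac{O}{t{\left(-253,68 \right)}} = \frac{48242}{68 - -253} = \frac{48242}{68 + 253} = \frac{48242}{321}$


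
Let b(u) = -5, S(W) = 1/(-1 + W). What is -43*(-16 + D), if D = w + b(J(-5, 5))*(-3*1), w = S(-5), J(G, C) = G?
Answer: 301/6 ≈ 50.167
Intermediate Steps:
w = -⅙ (w = 1/(-1 - 5) = 1/(-6) = -⅙ ≈ -0.16667)
D = 89/6 (D = -⅙ - (-15) = -⅙ - 5*(-3) = -⅙ + 15 = 89/6 ≈ 14.833)
-43*(-16 + D) = -43*(-16 + 89/6) = -43*(-7/6) = 301/6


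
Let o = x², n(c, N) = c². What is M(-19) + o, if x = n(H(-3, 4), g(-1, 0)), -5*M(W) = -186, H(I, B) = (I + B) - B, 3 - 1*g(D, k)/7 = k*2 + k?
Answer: 591/5 ≈ 118.20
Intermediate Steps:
g(D, k) = 21 - 21*k (g(D, k) = 21 - 7*(k*2 + k) = 21 - 7*(2*k + k) = 21 - 21*k)
H(I, B) = I (H(I, B) = (B + I) - B = I)
M(W) = 186/5 (M(W) = -⅕*(-186) = 186/5)
x = 9 (x = (-3)² = 9)
o = 81 (o = 9² = 81)
M(-19) + o = 186/5 + 81 = 591/5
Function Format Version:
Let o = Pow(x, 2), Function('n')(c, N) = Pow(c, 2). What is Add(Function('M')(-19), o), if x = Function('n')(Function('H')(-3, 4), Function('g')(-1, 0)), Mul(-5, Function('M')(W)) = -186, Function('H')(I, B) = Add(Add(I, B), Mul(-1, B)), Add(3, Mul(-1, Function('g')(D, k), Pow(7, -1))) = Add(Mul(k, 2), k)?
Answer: Rational(591, 5) ≈ 118.20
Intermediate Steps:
Function('g')(D, k) = Add(21, Mul(-21, k)) (Function('g')(D, k) = Add(21, Mul(-7, Add(Mul(k, 2), k))) = Add(21, Mul(-7, Add(Mul(2, k), k))) = Add(21, Mul(-7, Mul(3, k))) = Add(21, Mul(-21, k)))
Function('H')(I, B) = I (Function('H')(I, B) = Add(Add(B, I), Mul(-1, B)) = I)
Function('M')(W) = Rational(186, 5) (Function('M')(W) = Mul(Rational(-1, 5), -186) = Rational(186, 5))
x = 9 (x = Pow(-3, 2) = 9)
o = 81 (o = Pow(9, 2) = 81)
Add(Function('M')(-19), o) = Add(Rational(186, 5), 81) = Rational(591, 5)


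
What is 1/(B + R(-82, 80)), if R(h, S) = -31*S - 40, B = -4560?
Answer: -1/7080 ≈ -0.00014124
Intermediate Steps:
R(h, S) = -40 - 31*S
1/(B + R(-82, 80)) = 1/(-4560 + (-40 - 31*80)) = 1/(-4560 + (-40 - 2480)) = 1/(-4560 - 2520) = 1/(-7080) = -1/7080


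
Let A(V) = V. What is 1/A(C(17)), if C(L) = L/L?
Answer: 1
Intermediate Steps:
C(L) = 1
1/A(C(17)) = 1/1 = 1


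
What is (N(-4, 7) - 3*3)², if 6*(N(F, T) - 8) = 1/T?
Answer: 1681/1764 ≈ 0.95295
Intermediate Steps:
N(F, T) = 8 + 1/(6*T)
(N(-4, 7) - 3*3)² = ((8 + (⅙)/7) - 3*3)² = ((8 + (⅙)*(⅐)) - 9)² = ((8 + 1/42) - 9)² = (337/42 - 9)² = (-41/42)² = 1681/1764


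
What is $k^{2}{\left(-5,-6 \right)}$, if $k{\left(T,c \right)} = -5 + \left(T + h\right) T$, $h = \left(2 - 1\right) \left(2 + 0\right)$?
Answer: $100$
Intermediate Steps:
$h = 2$ ($h = 1 \cdot 2 = 2$)
$k{\left(T,c \right)} = -5 + T \left(2 + T\right)$ ($k{\left(T,c \right)} = -5 + \left(T + 2\right) T = -5 + \left(2 + T\right) T = -5 + T \left(2 + T\right)$)
$k^{2}{\left(-5,-6 \right)} = \left(-5 + \left(-5\right)^{2} + 2 \left(-5\right)\right)^{2} = \left(-5 + 25 - 10\right)^{2} = 10^{2} = 100$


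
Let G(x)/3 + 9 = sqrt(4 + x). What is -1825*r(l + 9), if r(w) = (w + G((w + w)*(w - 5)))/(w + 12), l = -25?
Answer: 63875/4 ≈ 15969.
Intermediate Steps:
G(x) = -27 + 3*sqrt(4 + x)
r(w) = (-27 + w + 3*sqrt(4 + 2*w*(-5 + w)))/(12 + w) (r(w) = (w + (-27 + 3*sqrt(4 + (w + w)*(w - 5))))/(w + 12) = (w + (-27 + 3*sqrt(4 + (2*w)*(-5 + w))))/(12 + w) = (w + (-27 + 3*sqrt(4 + 2*w*(-5 + w))))/(12 + w) = (-27 + w + 3*sqrt(4 + 2*w*(-5 + w)))/(12 + w))
-1825*r(l + 9) = -1825*(-27 + (-25 + 9) + 3*sqrt(2)*sqrt(2 + (-25 + 9)*(-5 + (-25 + 9))))/(12 + (-25 + 9)) = -1825*(-27 - 16 + 3*sqrt(2)*sqrt(2 - 16*(-5 - 16)))/(12 - 16) = -1825*(-27 - 16 + 3*sqrt(2)*sqrt(2 - 16*(-21)))/(-4) = -(-1825)*(-27 - 16 + 3*sqrt(2)*sqrt(2 + 336))/4 = -(-1825)*(-27 - 16 + 3*sqrt(2)*sqrt(338))/4 = -(-1825)*(-27 - 16 + 3*sqrt(2)*(13*sqrt(2)))/4 = -(-1825)*(-27 - 16 + 78)/4 = -(-1825)*35/4 = -1825*(-35/4) = 63875/4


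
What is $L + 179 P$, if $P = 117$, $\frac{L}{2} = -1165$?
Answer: $18613$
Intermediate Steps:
$L = -2330$ ($L = 2 \left(-1165\right) = -2330$)
$L + 179 P = -2330 + 179 \cdot 117 = -2330 + 20943 = 18613$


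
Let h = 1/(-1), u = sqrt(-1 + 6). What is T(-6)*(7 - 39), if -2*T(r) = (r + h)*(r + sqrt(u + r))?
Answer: 672 - 112*sqrt(-6 + sqrt(5)) ≈ 672.0 - 217.29*I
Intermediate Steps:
u = sqrt(5) ≈ 2.2361
h = -1
T(r) = -(-1 + r)*(r + sqrt(r + sqrt(5)))/2 (T(r) = -(r - 1)*(r + sqrt(sqrt(5) + r))/2 = -(-1 + r)*(r + sqrt(r + sqrt(5)))/2)
T(-6)*(7 - 39) = ((1/2)*(-6) + sqrt(-6 + sqrt(5))/2 - 1/2*(-6)**2 - 1/2*(-6)*sqrt(-6 + sqrt(5)))*(7 - 39) = (-3 + sqrt(-6 + sqrt(5))/2 - 1/2*36 + 3*sqrt(-6 + sqrt(5)))*(-32) = (-3 + sqrt(-6 + sqrt(5))/2 - 18 + 3*sqrt(-6 + sqrt(5)))*(-32) = (-21 + 7*sqrt(-6 + sqrt(5))/2)*(-32) = 672 - 112*sqrt(-6 + sqrt(5))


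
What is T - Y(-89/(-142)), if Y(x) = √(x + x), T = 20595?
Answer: 20595 - √6319/71 ≈ 20594.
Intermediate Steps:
Y(x) = √2*√x (Y(x) = √(2*x) = √2*√x)
T - Y(-89/(-142)) = 20595 - √2*√(-89/(-142)) = 20595 - √2*√(-89*(-1/142)) = 20595 - √2*√(89/142) = 20595 - √2*√12638/142 = 20595 - √6319/71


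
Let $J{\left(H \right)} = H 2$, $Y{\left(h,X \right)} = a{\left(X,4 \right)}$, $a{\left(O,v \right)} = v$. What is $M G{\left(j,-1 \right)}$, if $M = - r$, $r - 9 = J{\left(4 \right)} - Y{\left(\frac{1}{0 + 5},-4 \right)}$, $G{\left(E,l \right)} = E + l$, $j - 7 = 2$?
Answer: $-104$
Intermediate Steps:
$j = 9$ ($j = 7 + 2 = 9$)
$Y{\left(h,X \right)} = 4$
$J{\left(H \right)} = 2 H$
$r = 13$ ($r = 9 + \left(2 \cdot 4 - 4\right) = 9 + \left(8 - 4\right) = 9 + 4 = 13$)
$M = -13$ ($M = \left(-1\right) 13 = -13$)
$M G{\left(j,-1 \right)} = - 13 \left(9 - 1\right) = \left(-13\right) 8 = -104$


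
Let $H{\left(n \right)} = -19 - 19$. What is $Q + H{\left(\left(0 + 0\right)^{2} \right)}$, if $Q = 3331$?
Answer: $3293$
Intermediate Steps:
$H{\left(n \right)} = -38$
$Q + H{\left(\left(0 + 0\right)^{2} \right)} = 3331 - 38 = 3293$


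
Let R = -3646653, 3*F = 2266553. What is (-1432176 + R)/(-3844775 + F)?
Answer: 15236487/9267772 ≈ 1.6440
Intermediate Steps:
F = 2266553/3 (F = (⅓)*2266553 = 2266553/3 ≈ 7.5552e+5)
(-1432176 + R)/(-3844775 + F) = (-1432176 - 3646653)/(-3844775 + 2266553/3) = -5078829/(-9267772/3) = -5078829*(-3/9267772) = 15236487/9267772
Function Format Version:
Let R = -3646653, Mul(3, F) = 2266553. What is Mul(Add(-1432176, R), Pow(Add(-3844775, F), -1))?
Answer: Rational(15236487, 9267772) ≈ 1.6440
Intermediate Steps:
F = Rational(2266553, 3) (F = Mul(Rational(1, 3), 2266553) = Rational(2266553, 3) ≈ 7.5552e+5)
Mul(Add(-1432176, R), Pow(Add(-3844775, F), -1)) = Mul(Add(-1432176, -3646653), Pow(Add(-3844775, Rational(2266553, 3)), -1)) = Mul(-5078829, Pow(Rational(-9267772, 3), -1)) = Mul(-5078829, Rational(-3, 9267772)) = Rational(15236487, 9267772)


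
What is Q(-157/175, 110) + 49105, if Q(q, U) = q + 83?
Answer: 8607743/175 ≈ 49187.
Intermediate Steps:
Q(q, U) = 83 + q
Q(-157/175, 110) + 49105 = (83 - 157/175) + 49105 = 14368/175 + 49105 = 8607743/175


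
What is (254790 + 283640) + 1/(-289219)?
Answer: 155724186169/289219 ≈ 5.3843e+5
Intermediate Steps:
(254790 + 283640) + 1/(-289219) = 538430 - 1/289219 = 155724186169/289219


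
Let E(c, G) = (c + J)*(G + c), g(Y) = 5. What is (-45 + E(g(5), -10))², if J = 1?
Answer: 5625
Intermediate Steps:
E(c, G) = (1 + c)*(G + c) (E(c, G) = (c + 1)*(G + c) = (1 + c)*(G + c))
(-45 + E(g(5), -10))² = (-45 + (-10 + 5 + 5² - 10*5))² = (-45 + (-10 + 5 + 25 - 50))² = (-45 - 30)² = (-75)² = 5625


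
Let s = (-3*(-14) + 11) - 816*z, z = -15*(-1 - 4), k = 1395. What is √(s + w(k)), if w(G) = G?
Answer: 2*I*√14938 ≈ 244.44*I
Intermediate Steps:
z = 75 (z = -15*(-5) = 75)
s = -61147 (s = (-3*(-14) + 11) - 816*75 = (42 + 11) - 61200 = 53 - 61200 = -61147)
√(s + w(k)) = √(-61147 + 1395) = √(-59752) = 2*I*√14938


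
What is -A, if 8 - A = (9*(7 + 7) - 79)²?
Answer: 2201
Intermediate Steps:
A = -2201 (A = 8 - (9*(7 + 7) - 79)² = 8 - (9*14 - 79)² = 8 - (126 - 79)² = 8 - 1*47² = 8 - 1*2209 = 8 - 2209 = -2201)
-A = -1*(-2201) = 2201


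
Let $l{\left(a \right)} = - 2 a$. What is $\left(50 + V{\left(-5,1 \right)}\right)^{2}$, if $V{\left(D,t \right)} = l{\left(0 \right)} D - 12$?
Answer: $1444$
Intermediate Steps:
$V{\left(D,t \right)} = -12$ ($V{\left(D,t \right)} = \left(-2\right) 0 D - 12 = 0 D - 12 = 0 - 12 = -12$)
$\left(50 + V{\left(-5,1 \right)}\right)^{2} = \left(50 - 12\right)^{2} = 38^{2} = 1444$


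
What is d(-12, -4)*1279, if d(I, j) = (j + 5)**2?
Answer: 1279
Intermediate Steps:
d(I, j) = (5 + j)**2
d(-12, -4)*1279 = (5 - 4)**2*1279 = 1**2*1279 = 1*1279 = 1279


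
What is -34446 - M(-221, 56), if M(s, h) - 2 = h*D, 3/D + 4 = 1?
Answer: -34392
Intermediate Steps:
D = -1 (D = 3/(-4 + 1) = 3/(-3) = 3*(-⅓) = -1)
M(s, h) = 2 - h (M(s, h) = 2 + h*(-1) = 2 - h)
-34446 - M(-221, 56) = -34446 - (2 - 1*56) = -34446 - (2 - 56) = -34446 - 1*(-54) = -34446 + 54 = -34392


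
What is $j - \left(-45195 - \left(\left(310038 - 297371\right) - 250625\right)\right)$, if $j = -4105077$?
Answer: $-4297840$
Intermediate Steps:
$j - \left(-45195 - \left(\left(310038 - 297371\right) - 250625\right)\right) = -4105077 - \left(-45195 - \left(\left(310038 - 297371\right) - 250625\right)\right) = -4105077 - \left(-45195 - \left(12667 - 250625\right)\right) = -4105077 - \left(-45195 - -237958\right) = -4105077 - \left(-45195 + 237958\right) = -4105077 - 192763 = -4297840$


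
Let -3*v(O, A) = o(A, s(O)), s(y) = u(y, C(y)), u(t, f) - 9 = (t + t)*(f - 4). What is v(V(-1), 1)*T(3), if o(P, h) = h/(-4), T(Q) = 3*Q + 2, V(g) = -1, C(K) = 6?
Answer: 55/12 ≈ 4.5833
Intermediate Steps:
u(t, f) = 9 + 2*t*(-4 + f) (u(t, f) = 9 + (t + t)*(f - 4) = 9 + (2*t)*(-4 + f) = 9 + 2*t*(-4 + f))
s(y) = 9 + 4*y (s(y) = 9 - 8*y + 2*6*y = 9 - 8*y + 12*y = 9 + 4*y)
T(Q) = 2 + 3*Q
o(P, h) = -h/4 (o(P, h) = h*(-¼) = -h/4)
v(O, A) = ¾ + O/3 (v(O, A) = -(-1)*(9 + 4*O)/12 = -(-9/4 - O)/3 = ¾ + O/3)
v(V(-1), 1)*T(3) = (¾ + (⅓)*(-1))*(2 + 3*3) = (¾ - ⅓)*(2 + 9) = (5/12)*11 = 55/12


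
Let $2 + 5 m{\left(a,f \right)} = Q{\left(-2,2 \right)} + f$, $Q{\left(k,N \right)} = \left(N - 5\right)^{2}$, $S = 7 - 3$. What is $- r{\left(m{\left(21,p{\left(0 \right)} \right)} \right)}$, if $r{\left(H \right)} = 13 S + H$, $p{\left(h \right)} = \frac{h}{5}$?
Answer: $- \frac{267}{5} \approx -53.4$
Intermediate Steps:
$S = 4$ ($S = 7 - 3 = 4$)
$Q{\left(k,N \right)} = \left(-5 + N\right)^{2}$
$p{\left(h \right)} = \frac{h}{5}$ ($p{\left(h \right)} = h \frac{1}{5} = \frac{h}{5}$)
$m{\left(a,f \right)} = \frac{7}{5} + \frac{f}{5}$ ($m{\left(a,f \right)} = - \frac{2}{5} + \frac{\left(-5 + 2\right)^{2} + f}{5} = - \frac{2}{5} + \frac{\left(-3\right)^{2} + f}{5} = - \frac{2}{5} + \frac{9 + f}{5} = - \frac{2}{5} + \left(\frac{9}{5} + \frac{f}{5}\right) = \frac{7}{5} + \frac{f}{5}$)
$r{\left(H \right)} = 52 + H$ ($r{\left(H \right)} = 13 \cdot 4 + H = 52 + H$)
$- r{\left(m{\left(21,p{\left(0 \right)} \right)} \right)} = - (52 + \left(\frac{7}{5} + \frac{\frac{1}{5} \cdot 0}{5}\right)) = - (52 + \left(\frac{7}{5} + \frac{1}{5} \cdot 0\right)) = - (52 + \left(\frac{7}{5} + 0\right)) = - (52 + \frac{7}{5}) = \left(-1\right) \frac{267}{5} = - \frac{267}{5}$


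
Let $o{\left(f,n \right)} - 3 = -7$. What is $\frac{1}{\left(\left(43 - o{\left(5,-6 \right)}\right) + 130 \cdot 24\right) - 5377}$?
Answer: $- \frac{1}{2210} \approx -0.00045249$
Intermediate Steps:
$o{\left(f,n \right)} = -4$ ($o{\left(f,n \right)} = 3 - 7 = -4$)
$\frac{1}{\left(\left(43 - o{\left(5,-6 \right)}\right) + 130 \cdot 24\right) - 5377} = \frac{1}{\left(\left(43 - -4\right) + 130 \cdot 24\right) - 5377} = \frac{1}{\left(\left(43 + 4\right) + 3120\right) - 5377} = \frac{1}{\left(47 + 3120\right) - 5377} = \frac{1}{3167 - 5377} = \frac{1}{-2210} = - \frac{1}{2210}$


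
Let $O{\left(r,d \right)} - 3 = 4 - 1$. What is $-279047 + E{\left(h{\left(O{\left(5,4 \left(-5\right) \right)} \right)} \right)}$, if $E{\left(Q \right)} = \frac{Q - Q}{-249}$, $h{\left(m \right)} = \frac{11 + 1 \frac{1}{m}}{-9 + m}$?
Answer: $-279047$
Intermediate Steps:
$O{\left(r,d \right)} = 6$ ($O{\left(r,d \right)} = 3 + \left(4 - 1\right) = 3 + 3 = 6$)
$h{\left(m \right)} = \frac{11 + \frac{1}{m}}{-9 + m}$
$E{\left(Q \right)} = 0$ ($E{\left(Q \right)} = 0 \left(- \frac{1}{249}\right) = 0$)
$-279047 + E{\left(h{\left(O{\left(5,4 \left(-5\right) \right)} \right)} \right)} = -279047 + 0 = -279047$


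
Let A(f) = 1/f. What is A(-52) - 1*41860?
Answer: -2176721/52 ≈ -41860.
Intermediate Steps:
A(-52) - 1*41860 = 1/(-52) - 1*41860 = -1/52 - 41860 = -2176721/52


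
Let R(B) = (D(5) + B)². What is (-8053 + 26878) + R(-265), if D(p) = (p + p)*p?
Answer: 65050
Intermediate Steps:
D(p) = 2*p² (D(p) = (2*p)*p = 2*p²)
R(B) = (50 + B)² (R(B) = (2*5² + B)² = (2*25 + B)² = (50 + B)²)
(-8053 + 26878) + R(-265) = (-8053 + 26878) + (50 - 265)² = 18825 + (-215)² = 18825 + 46225 = 65050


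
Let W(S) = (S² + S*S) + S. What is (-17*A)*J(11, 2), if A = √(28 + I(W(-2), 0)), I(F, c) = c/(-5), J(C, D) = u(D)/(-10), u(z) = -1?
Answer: -17*√7/5 ≈ -8.9956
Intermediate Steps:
J(C, D) = ⅒ (J(C, D) = -1/(-10) = -1*(-⅒) = ⅒)
W(S) = S + 2*S² (W(S) = (S² + S²) + S = 2*S² + S = S + 2*S²)
I(F, c) = -c/5 (I(F, c) = c*(-⅕) = -c/5)
A = 2*√7 (A = √(28 - ⅕*0) = √(28 + 0) = √28 = 2*√7 ≈ 5.2915)
(-17*A)*J(11, 2) = -34*√7*(⅒) = -17*√7/5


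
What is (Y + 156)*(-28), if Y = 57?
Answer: -5964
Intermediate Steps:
(Y + 156)*(-28) = (57 + 156)*(-28) = 213*(-28) = -5964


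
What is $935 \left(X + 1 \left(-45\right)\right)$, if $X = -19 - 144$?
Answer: $-194480$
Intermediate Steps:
$X = -163$ ($X = -19 - 144 = -163$)
$935 \left(X + 1 \left(-45\right)\right) = 935 \left(-163 + 1 \left(-45\right)\right) = 935 \left(-163 - 45\right) = 935 \left(-208\right) = -194480$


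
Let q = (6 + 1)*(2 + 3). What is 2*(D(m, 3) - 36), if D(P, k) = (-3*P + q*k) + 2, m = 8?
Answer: 94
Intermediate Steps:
q = 35 (q = 7*5 = 35)
D(P, k) = 2 - 3*P + 35*k (D(P, k) = (-3*P + 35*k) + 2 = 2 - 3*P + 35*k)
2*(D(m, 3) - 36) = 2*((2 - 3*8 + 35*3) - 36) = 2*((2 - 24 + 105) - 36) = 2*(83 - 36) = 2*47 = 94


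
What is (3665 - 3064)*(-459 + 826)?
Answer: 220567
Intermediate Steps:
(3665 - 3064)*(-459 + 826) = 601*367 = 220567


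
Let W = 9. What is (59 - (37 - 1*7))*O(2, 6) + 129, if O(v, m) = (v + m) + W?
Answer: 622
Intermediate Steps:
O(v, m) = 9 + m + v (O(v, m) = (v + m) + 9 = (m + v) + 9 = 9 + m + v)
(59 - (37 - 1*7))*O(2, 6) + 129 = (59 - (37 - 1*7))*(9 + 6 + 2) + 129 = (59 - (37 - 7))*17 + 129 = (59 - 1*30)*17 + 129 = (59 - 30)*17 + 129 = 29*17 + 129 = 493 + 129 = 622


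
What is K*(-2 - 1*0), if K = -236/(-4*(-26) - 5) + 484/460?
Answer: 30322/11385 ≈ 2.6633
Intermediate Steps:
K = -15161/11385 (K = -236/(104 - 5) + 484*(1/460) = -236/99 + 121/115 = -15161/11385 ≈ -1.3317)
K*(-2 - 1*0) = -15161*(-2 - 1*0)/11385 = -15161*(-2 + 0)/11385 = -15161/11385*(-2) = 30322/11385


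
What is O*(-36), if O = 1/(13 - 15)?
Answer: 18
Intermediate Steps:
O = -1/2 (O = 1/(-2) = -1/2 ≈ -0.50000)
O*(-36) = -1/2*(-36) = 18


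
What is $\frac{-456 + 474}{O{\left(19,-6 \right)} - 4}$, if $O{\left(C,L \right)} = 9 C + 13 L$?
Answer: $\frac{18}{89} \approx 0.20225$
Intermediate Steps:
$\frac{-456 + 474}{O{\left(19,-6 \right)} - 4} = \frac{-456 + 474}{\left(9 \cdot 19 + 13 \left(-6\right)\right) - 4} = \frac{18}{\left(171 - 78\right) - 4} = \frac{18}{93 - 4} = \frac{18}{89}$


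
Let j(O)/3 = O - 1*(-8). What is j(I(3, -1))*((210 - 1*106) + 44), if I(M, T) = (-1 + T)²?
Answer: 5328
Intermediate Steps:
j(O) = 24 + 3*O (j(O) = 3*(O - 1*(-8)) = 3*(O + 8) = 3*(8 + O) = 24 + 3*O)
j(I(3, -1))*((210 - 1*106) + 44) = (24 + 3*(-1 - 1)²)*((210 - 1*106) + 44) = (24 + 3*(-2)²)*((210 - 106) + 44) = (24 + 3*4)*(104 + 44) = (24 + 12)*148 = 36*148 = 5328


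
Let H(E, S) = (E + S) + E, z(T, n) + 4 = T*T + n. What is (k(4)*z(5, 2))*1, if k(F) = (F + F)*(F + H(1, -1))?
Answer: 920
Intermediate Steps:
z(T, n) = -4 + n + T² (z(T, n) = -4 + (T*T + n) = -4 + (T² + n) = -4 + (n + T²) = -4 + n + T²)
H(E, S) = S + 2*E
k(F) = 2*F*(1 + F) (k(F) = (F + F)*(F + (-1 + 2*1)) = (2*F)*(F + (-1 + 2)) = (2*F)*(F + 1) = (2*F)*(1 + F) = 2*F*(1 + F))
(k(4)*z(5, 2))*1 = ((2*4*(1 + 4))*(-4 + 2 + 5²))*1 = ((2*4*5)*(-4 + 2 + 25))*1 = (40*23)*1 = 920*1 = 920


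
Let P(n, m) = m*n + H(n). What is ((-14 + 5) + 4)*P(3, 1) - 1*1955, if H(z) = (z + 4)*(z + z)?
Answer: -2180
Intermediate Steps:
H(z) = 2*z*(4 + z) (H(z) = (4 + z)*(2*z) = 2*z*(4 + z))
P(n, m) = m*n + 2*n*(4 + n)
((-14 + 5) + 4)*P(3, 1) - 1*1955 = ((-14 + 5) + 4)*(3*(8 + 1 + 2*3)) - 1*1955 = (-9 + 4)*(3*(8 + 1 + 6)) - 1955 = -15*15 - 1955 = -5*45 - 1955 = -225 - 1955 = -2180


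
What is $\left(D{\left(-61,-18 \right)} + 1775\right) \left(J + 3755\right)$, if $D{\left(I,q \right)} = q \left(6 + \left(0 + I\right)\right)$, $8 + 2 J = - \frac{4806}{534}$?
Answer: $\frac{20718145}{2} \approx 1.0359 \cdot 10^{7}$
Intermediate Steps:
$J = - \frac{17}{2}$ ($J = -4 + \frac{\left(-4806\right) \frac{1}{534}}{2} = -4 + \frac{1}{2} \left(-9\right) = -4 - \frac{9}{2} = - \frac{17}{2} \approx -8.5$)
$D{\left(I,q \right)} = q \left(6 + I\right)$
$\left(D{\left(-61,-18 \right)} + 1775\right) \left(J + 3755\right) = \left(- 18 \left(6 - 61\right) + 1775\right) \left(- \frac{17}{2} + 3755\right) = \left(\left(-18\right) \left(-55\right) + 1775\right) \frac{7493}{2} = \left(990 + 1775\right) \frac{7493}{2} = 2765 \cdot \frac{7493}{2} = \frac{20718145}{2}$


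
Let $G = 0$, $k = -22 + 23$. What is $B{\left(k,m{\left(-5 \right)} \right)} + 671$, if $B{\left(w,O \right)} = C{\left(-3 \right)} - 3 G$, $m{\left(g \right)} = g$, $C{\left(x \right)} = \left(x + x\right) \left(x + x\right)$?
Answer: $707$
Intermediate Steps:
$k = 1$
$C{\left(x \right)} = 4 x^{2}$ ($C{\left(x \right)} = 2 x 2 x = 4 x^{2}$)
$B{\left(w,O \right)} = 36$ ($B{\left(w,O \right)} = 4 \left(-3\right)^{2} - 0 = 4 \cdot 9 + 0 = 36 + 0 = 36$)
$B{\left(k,m{\left(-5 \right)} \right)} + 671 = 36 + 671 = 707$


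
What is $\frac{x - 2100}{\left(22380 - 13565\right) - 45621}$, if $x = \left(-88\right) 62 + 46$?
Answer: $\frac{3755}{18403} \approx 0.20404$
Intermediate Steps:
$x = -5410$ ($x = -5456 + 46 = -5410$)
$\frac{x - 2100}{\left(22380 - 13565\right) - 45621} = \frac{-5410 - 2100}{\left(22380 - 13565\right) - 45621} = - \frac{7510}{\left(22380 - 13565\right) - 45621} = - \frac{7510}{8815 - 45621} = - \frac{7510}{-36806} = \left(-7510\right) \left(- \frac{1}{36806}\right) = \frac{3755}{18403}$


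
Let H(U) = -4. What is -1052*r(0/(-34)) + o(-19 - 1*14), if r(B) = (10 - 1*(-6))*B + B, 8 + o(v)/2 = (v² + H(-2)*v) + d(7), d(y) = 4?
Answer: 2434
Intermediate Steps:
o(v) = -8 - 8*v + 2*v² (o(v) = -16 + 2*((v² - 4*v) + 4) = -16 + 2*(4 + v² - 4*v) = -16 + (8 - 8*v + 2*v²) = -8 - 8*v + 2*v²)
r(B) = 17*B (r(B) = (10 + 6)*B + B = 16*B + B = 17*B)
-1052*r(0/(-34)) + o(-19 - 1*14) = -17884*0/(-34) + (-8 - 8*(-19 - 1*14) + 2*(-19 - 1*14)²) = -17884*0*(-1/34) + (-8 - 8*(-19 - 14) + 2*(-19 - 14)²) = -17884*0 + (-8 - 8*(-33) + 2*(-33)²) = -1052*0 + (-8 + 264 + 2*1089) = 0 + (-8 + 264 + 2178) = 0 + 2434 = 2434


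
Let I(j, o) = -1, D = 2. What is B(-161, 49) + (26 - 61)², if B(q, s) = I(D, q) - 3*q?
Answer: 1707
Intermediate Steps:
B(q, s) = -1 - 3*q
B(-161, 49) + (26 - 61)² = (-1 - 3*(-161)) + (26 - 61)² = (-1 + 483) + (-35)² = 482 + 1225 = 1707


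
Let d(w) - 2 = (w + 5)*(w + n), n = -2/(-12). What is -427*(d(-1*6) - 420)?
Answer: 1055971/6 ≈ 1.7600e+5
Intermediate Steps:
n = ⅙ (n = -2*(-1/12) = ⅙ ≈ 0.16667)
d(w) = 2 + (5 + w)*(⅙ + w) (d(w) = 2 + (w + 5)*(w + ⅙) = 2 + (5 + w)*(⅙ + w))
-427*(d(-1*6) - 420) = -427*((17/6 + (-1*6)² + 31*(-1*6)/6) - 420) = -427*((17/6 + (-6)² + (31/6)*(-6)) - 420) = -427*((17/6 + 36 - 31) - 420) = -427*(47/6 - 420) = -427*(-2473/6) = 1055971/6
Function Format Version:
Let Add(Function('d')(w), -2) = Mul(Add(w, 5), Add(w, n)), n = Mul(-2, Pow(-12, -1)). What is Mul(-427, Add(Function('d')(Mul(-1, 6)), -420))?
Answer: Rational(1055971, 6) ≈ 1.7600e+5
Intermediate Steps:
n = Rational(1, 6) (n = Mul(-2, Rational(-1, 12)) = Rational(1, 6) ≈ 0.16667)
Function('d')(w) = Add(2, Mul(Add(5, w), Add(Rational(1, 6), w))) (Function('d')(w) = Add(2, Mul(Add(w, 5), Add(w, Rational(1, 6)))) = Add(2, Mul(Add(5, w), Add(Rational(1, 6), w))))
Mul(-427, Add(Function('d')(Mul(-1, 6)), -420)) = Mul(-427, Add(Add(Rational(17, 6), Pow(Mul(-1, 6), 2), Mul(Rational(31, 6), Mul(-1, 6))), -420)) = Mul(-427, Add(Add(Rational(17, 6), Pow(-6, 2), Mul(Rational(31, 6), -6)), -420)) = Mul(-427, Add(Add(Rational(17, 6), 36, -31), -420)) = Mul(-427, Add(Rational(47, 6), -420)) = Mul(-427, Rational(-2473, 6)) = Rational(1055971, 6)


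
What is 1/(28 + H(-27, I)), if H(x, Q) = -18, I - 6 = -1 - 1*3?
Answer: ⅒ ≈ 0.10000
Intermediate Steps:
I = 2 (I = 6 + (-1 - 1*3) = 6 + (-1 - 3) = 6 - 4 = 2)
1/(28 + H(-27, I)) = 1/(28 - 18) = 1/10 = ⅒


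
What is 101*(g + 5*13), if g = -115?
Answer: -5050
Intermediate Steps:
101*(g + 5*13) = 101*(-115 + 5*13) = 101*(-115 + 65) = 101*(-50) = -5050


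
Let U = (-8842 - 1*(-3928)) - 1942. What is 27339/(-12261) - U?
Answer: 28011359/4087 ≈ 6853.8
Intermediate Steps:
U = -6856 (U = (-8842 + 3928) - 1942 = -4914 - 1942 = -6856)
27339/(-12261) - U = 27339/(-12261) - 1*(-6856) = 27339*(-1/12261) + 6856 = -9113/4087 + 6856 = 28011359/4087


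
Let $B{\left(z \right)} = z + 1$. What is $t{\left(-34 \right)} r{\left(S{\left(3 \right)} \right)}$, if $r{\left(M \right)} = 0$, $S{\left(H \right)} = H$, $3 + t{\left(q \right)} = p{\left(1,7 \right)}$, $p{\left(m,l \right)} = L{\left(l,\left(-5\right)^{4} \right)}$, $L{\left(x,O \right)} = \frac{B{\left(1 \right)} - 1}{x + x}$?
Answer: $0$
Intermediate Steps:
$B{\left(z \right)} = 1 + z$
$L{\left(x,O \right)} = \frac{1}{2 x}$ ($L{\left(x,O \right)} = \frac{\left(1 + 1\right) - 1}{x + x} = \frac{2 - 1}{2 x} = 1 \frac{1}{2 x} = \frac{1}{2 x}$)
$p{\left(m,l \right)} = \frac{1}{2 l}$
$t{\left(q \right)} = - \frac{41}{14}$ ($t{\left(q \right)} = -3 + \frac{1}{2 \cdot 7} = -3 + \frac{1}{2} \cdot \frac{1}{7} = -3 + \frac{1}{14} = - \frac{41}{14}$)
$t{\left(-34 \right)} r{\left(S{\left(3 \right)} \right)} = \left(- \frac{41}{14}\right) 0 = 0$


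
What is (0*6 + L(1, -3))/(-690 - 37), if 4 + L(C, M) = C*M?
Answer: 7/727 ≈ 0.0096286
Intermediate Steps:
L(C, M) = -4 + C*M
(0*6 + L(1, -3))/(-690 - 37) = (0*6 + (-4 + 1*(-3)))/(-690 - 37) = (0 + (-4 - 3))/(-727) = (0 - 7)*(-1/727) = -7*(-1/727) = 7/727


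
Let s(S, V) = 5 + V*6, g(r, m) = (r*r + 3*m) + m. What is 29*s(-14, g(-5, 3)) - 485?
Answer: 6098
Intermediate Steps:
g(r, m) = r² + 4*m (g(r, m) = (r² + 3*m) + m = r² + 4*m)
s(S, V) = 5 + 6*V
29*s(-14, g(-5, 3)) - 485 = 29*(5 + 6*((-5)² + 4*3)) - 485 = 29*(5 + 6*(25 + 12)) - 485 = 29*(5 + 6*37) - 485 = 29*(5 + 222) - 485 = 29*227 - 485 = 6583 - 485 = 6098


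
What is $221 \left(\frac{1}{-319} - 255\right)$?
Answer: $- \frac{17977466}{319} \approx -56356.0$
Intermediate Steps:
$221 \left(\frac{1}{-319} - 255\right) = 221 \left(- \frac{1}{319} - 255\right) = 221 \left(- \frac{81346}{319}\right) = - \frac{17977466}{319}$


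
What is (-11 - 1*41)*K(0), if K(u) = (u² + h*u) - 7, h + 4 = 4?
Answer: 364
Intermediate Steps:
h = 0 (h = -4 + 4 = 0)
K(u) = -7 + u² (K(u) = (u² + 0*u) - 7 = (u² + 0) - 7 = u² - 7 = -7 + u²)
(-11 - 1*41)*K(0) = (-11 - 1*41)*(-7 + 0²) = (-11 - 41)*(-7 + 0) = -52*(-7) = 364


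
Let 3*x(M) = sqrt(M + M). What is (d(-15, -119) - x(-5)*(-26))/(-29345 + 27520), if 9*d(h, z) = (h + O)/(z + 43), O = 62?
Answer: 47/1248300 - 26*I*sqrt(10)/5475 ≈ 3.7651e-5 - 0.015017*I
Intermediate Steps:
x(M) = sqrt(2)*sqrt(M)/3 (x(M) = sqrt(M + M)/3 = sqrt(2*M)/3 = (sqrt(2)*sqrt(M))/3 = sqrt(2)*sqrt(M)/3)
d(h, z) = (62 + h)/(9*(43 + z)) (d(h, z) = ((h + 62)/(z + 43))/9 = ((62 + h)/(43 + z))/9 = (62 + h)/(9*(43 + z)))
(d(-15, -119) - x(-5)*(-26))/(-29345 + 27520) = ((62 - 15)/(9*(43 - 119)) - sqrt(2)*sqrt(-5)/3*(-26))/(-29345 + 27520) = ((1/9)*47/(-76) - sqrt(2)*(I*sqrt(5))/3*(-26))/(-1825) = ((1/9)*(-1/76)*47 - I*sqrt(10)/3*(-26))*(-1/1825) = (-47/684 - (-26)*I*sqrt(10)/3)*(-1/1825) = (-47/684 + 26*I*sqrt(10)/3)*(-1/1825) = 47/1248300 - 26*I*sqrt(10)/5475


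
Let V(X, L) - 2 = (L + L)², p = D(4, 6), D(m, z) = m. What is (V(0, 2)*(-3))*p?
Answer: -216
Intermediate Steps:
p = 4
V(X, L) = 2 + 4*L² (V(X, L) = 2 + (L + L)² = 2 + (2*L)² = 2 + 4*L²)
(V(0, 2)*(-3))*p = ((2 + 4*2²)*(-3))*4 = ((2 + 4*4)*(-3))*4 = ((2 + 16)*(-3))*4 = (18*(-3))*4 = -54*4 = -216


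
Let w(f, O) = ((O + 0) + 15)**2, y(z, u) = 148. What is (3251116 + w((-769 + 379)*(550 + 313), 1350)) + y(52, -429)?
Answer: 5114489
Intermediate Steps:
w(f, O) = (15 + O)**2 (w(f, O) = (O + 15)**2 = (15 + O)**2)
(3251116 + w((-769 + 379)*(550 + 313), 1350)) + y(52, -429) = (3251116 + (15 + 1350)**2) + 148 = (3251116 + 1365**2) + 148 = (3251116 + 1863225) + 148 = 5114341 + 148 = 5114489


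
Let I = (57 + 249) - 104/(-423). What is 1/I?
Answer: 423/129542 ≈ 0.0032654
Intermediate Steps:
I = 129542/423 (I = 306 - 104*(-1/423) = 306 + 104/423 = 129542/423 ≈ 306.25)
1/I = 1/(129542/423) = 423/129542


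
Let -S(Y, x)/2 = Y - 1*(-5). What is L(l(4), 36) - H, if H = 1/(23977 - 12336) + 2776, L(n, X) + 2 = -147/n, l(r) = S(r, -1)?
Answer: -193461785/69846 ≈ -2769.8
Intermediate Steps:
S(Y, x) = -10 - 2*Y (S(Y, x) = -2*(Y - 1*(-5)) = -2*(Y + 5) = -2*(5 + Y) = -10 - 2*Y)
l(r) = -10 - 2*r
L(n, X) = -2 - 147/n
H = 32315417/11641 (H = 1/11641 + 2776 = 32315417/11641 ≈ 2776.0)
L(l(4), 36) - H = (-2 - 147/(-10 - 2*4)) - 1*32315417/11641 = (-2 - 147/(-10 - 8)) - 32315417/11641 = (-2 - 147/(-18)) - 32315417/11641 = (-2 - 147*(-1/18)) - 32315417/11641 = (-2 + 49/6) - 32315417/11641 = 37/6 - 32315417/11641 = -193461785/69846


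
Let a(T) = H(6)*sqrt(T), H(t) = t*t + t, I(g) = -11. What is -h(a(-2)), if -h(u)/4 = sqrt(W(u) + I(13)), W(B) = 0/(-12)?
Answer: 4*I*sqrt(11) ≈ 13.266*I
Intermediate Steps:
W(B) = 0 (W(B) = 0*(-1/12) = 0)
H(t) = t + t**2 (H(t) = t**2 + t = t + t**2)
a(T) = 42*sqrt(T) (a(T) = (6*(1 + 6))*sqrt(T) = (6*7)*sqrt(T) = 42*sqrt(T))
h(u) = -4*I*sqrt(11) (h(u) = -4*sqrt(0 - 11) = -4*I*sqrt(11))
-h(a(-2)) = -(-4)*I*sqrt(11) = 4*I*sqrt(11)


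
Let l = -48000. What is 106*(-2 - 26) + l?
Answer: -50968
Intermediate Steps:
106*(-2 - 26) + l = 106*(-2 - 26) - 48000 = 106*(-28) - 48000 = -2968 - 48000 = -50968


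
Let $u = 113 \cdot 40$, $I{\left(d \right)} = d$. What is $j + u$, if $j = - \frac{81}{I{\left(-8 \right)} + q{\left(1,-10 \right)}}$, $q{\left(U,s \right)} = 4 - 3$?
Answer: $\frac{31721}{7} \approx 4531.6$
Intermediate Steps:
$q{\left(U,s \right)} = 1$ ($q{\left(U,s \right)} = 4 - 3 = 1$)
$j = \frac{81}{7}$ ($j = - \frac{81}{-8 + 1} = - \frac{81}{-7} = \left(-81\right) \left(- \frac{1}{7}\right) = \frac{81}{7} \approx 11.571$)
$u = 4520$
$j + u = \frac{81}{7} + 4520 = \frac{31721}{7}$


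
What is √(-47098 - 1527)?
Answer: 5*I*√1945 ≈ 220.51*I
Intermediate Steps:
√(-47098 - 1527) = √(-48625) = 5*I*√1945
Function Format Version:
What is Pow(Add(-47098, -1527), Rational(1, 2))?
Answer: Mul(5, I, Pow(1945, Rational(1, 2))) ≈ Mul(220.51, I)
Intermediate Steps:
Pow(Add(-47098, -1527), Rational(1, 2)) = Pow(-48625, Rational(1, 2)) = Mul(5, I, Pow(1945, Rational(1, 2)))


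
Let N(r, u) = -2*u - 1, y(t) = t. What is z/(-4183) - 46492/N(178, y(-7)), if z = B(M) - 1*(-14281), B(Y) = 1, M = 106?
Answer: -194661702/54379 ≈ -3579.7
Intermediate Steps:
N(r, u) = -1 - 2*u
z = 14282 (z = 1 - 1*(-14281) = 1 + 14281 = 14282)
z/(-4183) - 46492/N(178, y(-7)) = 14282/(-4183) - 46492/(-1 - 2*(-7)) = 14282*(-1/4183) - 46492/(-1 + 14) = -14282/4183 - 46492/13 = -194661702/54379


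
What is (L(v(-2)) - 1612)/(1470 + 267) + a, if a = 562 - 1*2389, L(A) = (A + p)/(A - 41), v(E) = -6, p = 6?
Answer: -3175111/1737 ≈ -1827.9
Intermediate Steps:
L(A) = (6 + A)/(-41 + A) (L(A) = (A + 6)/(A - 41) = (6 + A)/(-41 + A))
a = -1827 (a = 562 - 2389 = -1827)
(L(v(-2)) - 1612)/(1470 + 267) + a = ((6 - 6)/(-41 - 6) - 1612)/(1470 + 267) - 1827 = (0/(-47) - 1612)/1737 - 1827 = (-1/47*0 - 1612)*(1/1737) - 1827 = (0 - 1612)*(1/1737) - 1827 = -1612*1/1737 - 1827 = -1612/1737 - 1827 = -3175111/1737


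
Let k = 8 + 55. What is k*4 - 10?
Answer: 242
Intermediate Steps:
k = 63
k*4 - 10 = 63*4 - 10 = 252 - 10 = 242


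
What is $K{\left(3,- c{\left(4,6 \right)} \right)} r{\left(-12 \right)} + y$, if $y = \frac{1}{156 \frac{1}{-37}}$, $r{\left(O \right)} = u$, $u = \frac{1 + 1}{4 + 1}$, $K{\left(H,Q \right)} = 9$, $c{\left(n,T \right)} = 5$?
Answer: $\frac{2623}{780} \approx 3.3628$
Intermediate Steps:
$u = \frac{2}{5} \approx 0.4$
$r{\left(O \right)} = \frac{2}{5}$
$y = - \frac{37}{156}$ ($y = \frac{1}{156 \left(- \frac{1}{37}\right)} = \frac{1}{- \frac{156}{37}} = - \frac{37}{156} \approx -0.23718$)
$K{\left(3,- c{\left(4,6 \right)} \right)} r{\left(-12 \right)} + y = 9 \cdot \frac{2}{5} - \frac{37}{156} = \frac{18}{5} - \frac{37}{156} = \frac{2623}{780}$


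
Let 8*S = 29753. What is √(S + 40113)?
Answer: √701314/4 ≈ 209.36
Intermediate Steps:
S = 29753/8 (S = (⅛)*29753 = 29753/8 ≈ 3719.1)
√(S + 40113) = √(29753/8 + 40113) = √(350657/8) = √701314/4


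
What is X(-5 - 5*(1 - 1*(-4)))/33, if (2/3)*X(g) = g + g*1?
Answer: -30/11 ≈ -2.7273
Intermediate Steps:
X(g) = 3*g (X(g) = 3*(g + g*1)/2 = 3*(g + g)/2 = 3*(2*g)/2 = 3*g)
X(-5 - 5*(1 - 1*(-4)))/33 = (3*(-5 - 5*(1 - 1*(-4))))/33 = (3*(-5 - 5*(1 + 4)))*(1/33) = (3*(-5 - 5*5))*(1/33) = (3*(-5 - 25))*(1/33) = (3*(-30))*(1/33) = -90*1/33 = -30/11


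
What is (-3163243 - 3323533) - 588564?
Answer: -7075340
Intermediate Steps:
(-3163243 - 3323533) - 588564 = -6486776 - 588564 = -7075340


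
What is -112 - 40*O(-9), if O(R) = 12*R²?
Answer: -38992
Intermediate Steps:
-112 - 40*O(-9) = -112 - 480*(-9)² = -112 - 480*81 = -112 - 40*972 = -112 - 38880 = -38992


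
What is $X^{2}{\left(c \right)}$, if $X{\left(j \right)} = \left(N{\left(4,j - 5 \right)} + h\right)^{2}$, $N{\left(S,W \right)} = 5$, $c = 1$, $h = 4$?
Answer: $6561$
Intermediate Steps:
$X{\left(j \right)} = 81$ ($X{\left(j \right)} = \left(5 + 4\right)^{2} = 9^{2} = 81$)
$X^{2}{\left(c \right)} = 81^{2} = 6561$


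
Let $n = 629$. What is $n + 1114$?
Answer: $1743$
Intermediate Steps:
$n + 1114 = 629 + 1114 = 1743$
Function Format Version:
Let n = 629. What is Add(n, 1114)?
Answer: 1743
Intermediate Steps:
Add(n, 1114) = Add(629, 1114) = 1743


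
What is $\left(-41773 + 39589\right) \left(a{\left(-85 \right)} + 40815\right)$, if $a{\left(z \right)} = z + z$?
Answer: $-88768680$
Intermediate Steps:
$a{\left(z \right)} = 2 z$
$\left(-41773 + 39589\right) \left(a{\left(-85 \right)} + 40815\right) = \left(-41773 + 39589\right) \left(2 \left(-85\right) + 40815\right) = - 2184 \left(-170 + 40815\right) = \left(-2184\right) 40645 = -88768680$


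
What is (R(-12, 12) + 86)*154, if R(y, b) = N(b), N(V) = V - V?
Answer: 13244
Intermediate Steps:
N(V) = 0
R(y, b) = 0
(R(-12, 12) + 86)*154 = (0 + 86)*154 = 86*154 = 13244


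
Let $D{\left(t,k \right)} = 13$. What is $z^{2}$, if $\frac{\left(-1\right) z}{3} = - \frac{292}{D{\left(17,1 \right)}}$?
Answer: $\frac{767376}{169} \approx 4540.7$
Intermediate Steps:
$z = \frac{876}{13}$ ($z = - 3 \left(- \frac{292}{13}\right) = - 3 \left(\left(-292\right) \frac{1}{13}\right) = \left(-3\right) \left(- \frac{292}{13}\right) = \frac{876}{13} \approx 67.385$)
$z^{2} = \left(\frac{876}{13}\right)^{2} = \frac{767376}{169}$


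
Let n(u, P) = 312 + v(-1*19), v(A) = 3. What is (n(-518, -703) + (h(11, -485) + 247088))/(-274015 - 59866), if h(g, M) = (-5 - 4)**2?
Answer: -247484/333881 ≈ -0.74123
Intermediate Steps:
h(g, M) = 81 (h(g, M) = (-9)**2 = 81)
n(u, P) = 315 (n(u, P) = 312 + 3 = 315)
(n(-518, -703) + (h(11, -485) + 247088))/(-274015 - 59866) = (315 + (81 + 247088))/(-274015 - 59866) = (315 + 247169)/(-333881) = 247484*(-1/333881) = -247484/333881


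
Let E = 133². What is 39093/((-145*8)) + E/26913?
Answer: -1031590669/31219080 ≈ -33.044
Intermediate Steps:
E = 17689
39093/((-145*8)) + E/26913 = 39093/((-145*8)) + 17689/26913 = 39093/(-1160) + 17689*(1/26913) = 39093*(-1/1160) + 17689/26913 = -39093/1160 + 17689/26913 = -1031590669/31219080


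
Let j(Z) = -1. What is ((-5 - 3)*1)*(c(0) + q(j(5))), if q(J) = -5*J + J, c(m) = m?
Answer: -32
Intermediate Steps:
q(J) = -4*J
((-5 - 3)*1)*(c(0) + q(j(5))) = ((-5 - 3)*1)*(0 - 4*(-1)) = (-8*1)*(0 + 4) = -8*4 = -32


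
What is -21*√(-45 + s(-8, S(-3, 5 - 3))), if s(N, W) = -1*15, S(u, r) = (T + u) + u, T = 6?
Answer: -42*I*√15 ≈ -162.67*I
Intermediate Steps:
S(u, r) = 6 + 2*u (S(u, r) = (6 + u) + u = 6 + 2*u)
s(N, W) = -15
-21*√(-45 + s(-8, S(-3, 5 - 3))) = -21*√(-45 - 15) = -42*I*√15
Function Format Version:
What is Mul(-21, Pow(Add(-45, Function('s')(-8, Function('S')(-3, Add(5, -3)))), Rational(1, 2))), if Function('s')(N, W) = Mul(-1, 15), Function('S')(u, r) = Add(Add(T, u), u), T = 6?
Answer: Mul(-42, I, Pow(15, Rational(1, 2))) ≈ Mul(-162.67, I)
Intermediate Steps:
Function('S')(u, r) = Add(6, Mul(2, u)) (Function('S')(u, r) = Add(Add(6, u), u) = Add(6, Mul(2, u)))
Function('s')(N, W) = -15
Mul(-21, Pow(Add(-45, Function('s')(-8, Function('S')(-3, Add(5, -3)))), Rational(1, 2))) = Mul(-21, Pow(Add(-45, -15), Rational(1, 2))) = Mul(-21, Pow(-60, Rational(1, 2))) = Mul(-21, Mul(2, I, Pow(15, Rational(1, 2)))) = Mul(-42, I, Pow(15, Rational(1, 2)))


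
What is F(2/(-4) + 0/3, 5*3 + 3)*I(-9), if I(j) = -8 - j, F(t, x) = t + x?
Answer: 35/2 ≈ 17.500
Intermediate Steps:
F(2/(-4) + 0/3, 5*3 + 3)*I(-9) = ((2/(-4) + 0/3) + (5*3 + 3))*(-8 - 1*(-9)) = ((2*(-1/4) + 0*(1/3)) + (15 + 3))*(-8 + 9) = ((-1/2 + 0) + 18)*1 = (-1/2 + 18)*1 = (35/2)*1 = 35/2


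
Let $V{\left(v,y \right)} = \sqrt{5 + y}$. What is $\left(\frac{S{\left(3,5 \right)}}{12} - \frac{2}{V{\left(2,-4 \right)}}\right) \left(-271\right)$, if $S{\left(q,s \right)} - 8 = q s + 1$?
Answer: $0$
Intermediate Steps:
$S{\left(q,s \right)} = 9 + q s$ ($S{\left(q,s \right)} = 8 + \left(q s + 1\right) = 8 + \left(1 + q s\right) = 9 + q s$)
$\left(\frac{S{\left(3,5 \right)}}{12} - \frac{2}{V{\left(2,-4 \right)}}\right) \left(-271\right) = \left(\frac{9 + 3 \cdot 5}{12} - \frac{2}{\sqrt{5 - 4}}\right) \left(-271\right) = \left(\left(9 + 15\right) \frac{1}{12} - \frac{2}{\sqrt{1}}\right) \left(-271\right) = \left(24 \cdot \frac{1}{12} - \frac{2}{1}\right) \left(-271\right) = \left(2 - 2\right) \left(-271\right) = 0 \left(-271\right) = 0$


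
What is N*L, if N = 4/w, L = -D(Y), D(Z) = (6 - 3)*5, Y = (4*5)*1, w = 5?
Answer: -12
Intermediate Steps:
Y = 20 (Y = 20*1 = 20)
D(Z) = 15 (D(Z) = 3*5 = 15)
L = -15 (L = -1*15 = -15)
N = 4/5 ≈ 0.80000
N*L = (4/5)*(-15) = -12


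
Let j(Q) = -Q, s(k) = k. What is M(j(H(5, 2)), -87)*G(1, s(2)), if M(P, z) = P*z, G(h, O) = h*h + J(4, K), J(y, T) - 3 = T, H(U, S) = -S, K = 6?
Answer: -1740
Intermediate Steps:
J(y, T) = 3 + T
G(h, O) = 9 + h² (G(h, O) = h*h + (3 + 6) = h² + 9 = 9 + h²)
M(j(H(5, 2)), -87)*G(1, s(2)) = (-(-1)*2*(-87))*(9 + 1²) = (-1*(-2)*(-87))*(9 + 1) = (2*(-87))*10 = -174*10 = -1740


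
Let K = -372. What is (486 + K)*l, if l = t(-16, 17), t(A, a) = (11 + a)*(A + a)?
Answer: 3192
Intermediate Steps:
l = 28 (l = 17² + 11*(-16) + 11*17 - 16*17 = 289 - 176 + 187 - 272 = 28)
(486 + K)*l = (486 - 372)*28 = 114*28 = 3192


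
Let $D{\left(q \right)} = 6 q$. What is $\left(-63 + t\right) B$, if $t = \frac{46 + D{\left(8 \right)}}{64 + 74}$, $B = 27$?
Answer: $- \frac{38700}{23} \approx -1682.6$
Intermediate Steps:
$t = \frac{47}{69}$ ($t = \frac{46 + 6 \cdot 8}{64 + 74} = \frac{46 + 48}{138} = 94 \cdot \frac{1}{138} = \frac{47}{69} \approx 0.68116$)
$\left(-63 + t\right) B = \left(-63 + \frac{47}{69}\right) 27 = \left(- \frac{4300}{69}\right) 27 = - \frac{38700}{23}$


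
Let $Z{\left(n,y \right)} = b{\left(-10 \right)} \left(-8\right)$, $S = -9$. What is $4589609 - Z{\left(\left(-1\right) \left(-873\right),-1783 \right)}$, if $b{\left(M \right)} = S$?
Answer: $4589537$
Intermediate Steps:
$b{\left(M \right)} = -9$
$Z{\left(n,y \right)} = 72$ ($Z{\left(n,y \right)} = \left(-9\right) \left(-8\right) = 72$)
$4589609 - Z{\left(\left(-1\right) \left(-873\right),-1783 \right)} = 4589609 - 72 = 4589537$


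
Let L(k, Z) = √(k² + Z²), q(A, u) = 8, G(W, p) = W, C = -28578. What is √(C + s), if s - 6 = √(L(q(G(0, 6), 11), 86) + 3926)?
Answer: √(-28572 + √2*√(1963 + √1865)) ≈ 168.84*I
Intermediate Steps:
L(k, Z) = √(Z² + k²)
s = 6 + √(3926 + 2*√1865) (s = 6 + √(√(86² + 8²) + 3926) = 6 + √(√(7396 + 64) + 3926) = 6 + √(√7460 + 3926) = 6 + √(2*√1865 + 3926) = 6 + √(3926 + 2*√1865) ≈ 69.343)
√(C + s) = √(-28578 + (6 + √(3926 + 2*√1865))) = √(-28572 + √(3926 + 2*√1865))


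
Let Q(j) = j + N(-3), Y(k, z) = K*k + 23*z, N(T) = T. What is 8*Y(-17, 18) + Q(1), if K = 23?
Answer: 182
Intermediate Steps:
Y(k, z) = 23*k + 23*z
Q(j) = -3 + j (Q(j) = j - 3 = -3 + j)
8*Y(-17, 18) + Q(1) = 8*(23*(-17) + 23*18) + (-3 + 1) = 8*(-391 + 414) - 2 = 8*23 - 2 = 184 - 2 = 182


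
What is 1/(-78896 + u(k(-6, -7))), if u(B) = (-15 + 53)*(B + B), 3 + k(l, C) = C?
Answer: -1/79656 ≈ -1.2554e-5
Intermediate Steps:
k(l, C) = -3 + C
u(B) = 76*B (u(B) = 38*(2*B) = 76*B)
1/(-78896 + u(k(-6, -7))) = 1/(-78896 + 76*(-3 - 7)) = 1/(-78896 + 76*(-10)) = 1/(-78896 - 760) = 1/(-79656) = -1/79656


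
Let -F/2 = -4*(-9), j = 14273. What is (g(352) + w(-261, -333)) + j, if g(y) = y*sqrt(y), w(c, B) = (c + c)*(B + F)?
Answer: 225683 + 1408*sqrt(22) ≈ 2.3229e+5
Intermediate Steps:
F = -72 (F = -(-8)*(-9) = -2*36 = -72)
w(c, B) = 2*c*(-72 + B) (w(c, B) = (c + c)*(B - 72) = (2*c)*(-72 + B) = 2*c*(-72 + B))
g(y) = y**(3/2)
(g(352) + w(-261, -333)) + j = (352**(3/2) + 2*(-261)*(-72 - 333)) + 14273 = (1408*sqrt(22) + 2*(-261)*(-405)) + 14273 = (1408*sqrt(22) + 211410) + 14273 = (211410 + 1408*sqrt(22)) + 14273 = 225683 + 1408*sqrt(22)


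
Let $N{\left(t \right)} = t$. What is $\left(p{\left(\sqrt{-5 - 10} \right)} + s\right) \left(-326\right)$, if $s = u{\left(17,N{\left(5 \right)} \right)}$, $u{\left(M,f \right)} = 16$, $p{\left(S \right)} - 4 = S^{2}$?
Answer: $-1630$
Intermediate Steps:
$p{\left(S \right)} = 4 + S^{2}$
$s = 16$
$\left(p{\left(\sqrt{-5 - 10} \right)} + s\right) \left(-326\right) = \left(\left(4 + \left(\sqrt{-5 - 10}\right)^{2}\right) + 16\right) \left(-326\right) = \left(\left(4 + \left(\sqrt{-15}\right)^{2}\right) + 16\right) \left(-326\right) = \left(\left(4 + \left(i \sqrt{15}\right)^{2}\right) + 16\right) \left(-326\right) = \left(\left(4 - 15\right) + 16\right) \left(-326\right) = \left(-11 + 16\right) \left(-326\right) = 5 \left(-326\right) = -1630$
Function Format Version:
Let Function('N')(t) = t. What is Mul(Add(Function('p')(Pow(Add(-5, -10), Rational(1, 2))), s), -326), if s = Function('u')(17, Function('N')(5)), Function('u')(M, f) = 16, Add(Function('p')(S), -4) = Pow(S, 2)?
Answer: -1630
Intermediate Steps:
Function('p')(S) = Add(4, Pow(S, 2))
s = 16
Mul(Add(Function('p')(Pow(Add(-5, -10), Rational(1, 2))), s), -326) = Mul(Add(Add(4, Pow(Pow(Add(-5, -10), Rational(1, 2)), 2)), 16), -326) = Mul(Add(Add(4, Pow(Pow(-15, Rational(1, 2)), 2)), 16), -326) = Mul(Add(Add(4, Pow(Mul(I, Pow(15, Rational(1, 2))), 2)), 16), -326) = Mul(Add(Add(4, -15), 16), -326) = Mul(Add(-11, 16), -326) = Mul(5, -326) = -1630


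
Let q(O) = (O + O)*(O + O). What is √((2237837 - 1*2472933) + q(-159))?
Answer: 2*I*√33493 ≈ 366.02*I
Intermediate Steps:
q(O) = 4*O² (q(O) = (2*O)*(2*O) = 4*O²)
√((2237837 - 1*2472933) + q(-159)) = √((2237837 - 1*2472933) + 4*(-159)²) = √((2237837 - 2472933) + 4*25281) = √(-235096 + 101124) = √(-133972) = 2*I*√33493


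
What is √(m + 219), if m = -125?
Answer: √94 ≈ 9.6954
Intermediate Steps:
√(m + 219) = √(-125 + 219) = √94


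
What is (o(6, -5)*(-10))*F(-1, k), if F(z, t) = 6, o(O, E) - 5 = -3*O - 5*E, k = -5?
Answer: -720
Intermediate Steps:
o(O, E) = 5 - 5*E - 3*O (o(O, E) = 5 + (-3*O - 5*E) = 5 + (-5*E - 3*O) = 5 - 5*E - 3*O)
(o(6, -5)*(-10))*F(-1, k) = ((5 - 5*(-5) - 3*6)*(-10))*6 = ((5 + 25 - 18)*(-10))*6 = (12*(-10))*6 = -120*6 = -720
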